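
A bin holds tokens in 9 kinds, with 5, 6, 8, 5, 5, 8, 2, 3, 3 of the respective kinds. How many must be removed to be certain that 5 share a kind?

33

In the worst case you take as many as possible of each kind without reaching 5: 4 + 4 + 4 + 4 + 4 + 4 + 2 + 3 + 3 = 32.
The next one must give 5 of some kind, so 32 + 1 = 33.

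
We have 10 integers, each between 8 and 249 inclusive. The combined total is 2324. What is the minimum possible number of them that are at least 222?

5

Suppose at most 10 − j of them reach 222; then j values are ≤ 221 and the rest ≤ 249.
The total is then ≤ 221·j + 249·(10 − j) = 2490 − 28j. For this to be ≥ 2324 we need j ≤ 5, so at least 10 − 5 = 5 must reach 222.
Exactly 5 works: 5 values at 249 and 5 at 221 total 2350; lower one of the high values by 26 (still ≥ 222) to hit 2324.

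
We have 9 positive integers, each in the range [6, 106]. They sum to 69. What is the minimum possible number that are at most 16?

8

If only k of them are at most 16, the other 9 − k are at least 17, so the total is at least (9 − k)·17 + k·6.
This is ≤ 69, so (9 − k)·17 + 6k ≤ 69, which gives k ≥ 8.
Exactly 8 works: 8 values at 6 and 1 at 17 total 65; raise one of the low values by 4 (still ≤ 16) to hit 69.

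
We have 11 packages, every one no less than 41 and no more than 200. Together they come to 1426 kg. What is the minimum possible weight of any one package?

41

Minimizing one value means maximizing the remaining 10.
The other 10 can take up 10 × 200 = 2000 ≥ 1426 − 41, so one package can sit at its floor of 41.
Achievable: one at 41 and the other 10 totalling 1385, which fits since 10 × 41 ≤ 1385 ≤ 10 × 200.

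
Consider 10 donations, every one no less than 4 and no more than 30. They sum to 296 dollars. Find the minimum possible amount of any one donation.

Minimizing one value means maximizing the remaining 9.
The other 9 contribute at most 9 × 30 = 270, leaving at least 296 − 270 = 26.
Since 26 ≥ 4, this is achievable: one at 26 and 9 at 30.

26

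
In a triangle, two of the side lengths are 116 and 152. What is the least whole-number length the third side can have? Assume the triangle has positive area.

The third side must exceed |116 − 152| = 36.
The smallest integer above 36 is 37.

37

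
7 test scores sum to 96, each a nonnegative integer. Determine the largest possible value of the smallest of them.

The 7 values sum to 96, so their minimum is at most ⌊96/7⌋ = 13.
Taking 2 copies of 13 and 5 copies of 14 gives exactly 96, so 13 is attained.

13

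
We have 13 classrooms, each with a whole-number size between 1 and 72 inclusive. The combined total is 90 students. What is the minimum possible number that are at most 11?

6

Let j be the number exceeding 11. Then the total is ≥ 12·j + 1·(13 − j) = 13 + 11j.
So 11j ≤ 77 and j ≤ 7; hence at least 13 − 7 = 6 are ≤ 11.
Exactly 6 works: 6 values at 1 and 7 at 12 total 90.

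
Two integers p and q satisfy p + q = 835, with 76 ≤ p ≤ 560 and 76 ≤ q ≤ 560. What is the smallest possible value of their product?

pq = p(835 − p) is concave in p, so over [275, 560] it is minimized at an endpoint.
The extreme feasible split is p = 275, q = 560, giving pq = 154000.

154000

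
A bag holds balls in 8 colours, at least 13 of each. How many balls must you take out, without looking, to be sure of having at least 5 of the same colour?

33

You could draw 4 of every colour without reaching 5 of any — 32 in all.
One more forces 5 of some colour, so 32 + 1 = 33.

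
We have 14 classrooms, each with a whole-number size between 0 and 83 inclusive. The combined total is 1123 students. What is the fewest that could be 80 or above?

5

Each value short of 80 is at most 79, costing at least 83 − 79 = 4 against the maximum total of 1162.
We can afford to lose at most 1162 − 1123 = 39, so at most ⌊39/4⌋ = 9 fall short, and at least 5 are ≥ 80.
Exactly 5 works: 5 values at 83 and 9 at 79 total 1126; lower one of the high values by 3 (still ≥ 80) to hit 1123.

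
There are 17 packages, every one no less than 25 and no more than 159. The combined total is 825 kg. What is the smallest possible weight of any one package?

Minimizing one value means maximizing the remaining 16.
The other 16 can take up 16 × 159 = 2544 ≥ 825 − 25, so one package can sit at its floor of 25.
Achievable: one at 25 and the other 16 totalling 800, which fits since 16 × 25 ≤ 800 ≤ 16 × 159.

25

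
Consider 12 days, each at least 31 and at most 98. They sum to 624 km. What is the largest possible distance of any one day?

98

Maximizing one value means minimizing the remaining 11.
The other 11 contribute at least 11 × 31 = 341, leaving at most 624 − 341 = 283.
But each day is capped at 98, so the maximum is 98.
Achievable: one at 98 and the other 11 totalling 526, which fits since 11 × 31 ≤ 526 ≤ 11 × 98.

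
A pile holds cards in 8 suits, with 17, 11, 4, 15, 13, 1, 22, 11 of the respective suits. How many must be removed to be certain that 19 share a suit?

In the worst case you take as many as possible of each suit without reaching 19: 17 + 11 + 4 + 15 + 13 + 1 + 18 + 11 = 90.
The next one must give 19 of some suit, so 90 + 1 = 91.

91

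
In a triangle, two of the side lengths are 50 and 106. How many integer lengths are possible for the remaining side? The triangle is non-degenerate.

The triangle inequality gives |50 − 106| < c < 50 + 106, i.e. 56 < c < 156.
So c can be any integer from 57 to 155: 99 values.

99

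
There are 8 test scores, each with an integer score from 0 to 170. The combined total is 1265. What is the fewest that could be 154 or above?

3

If only k of them are at least 154, the other 8 − k are at most 153, so the total is at most k·170 + (8 − k)·153.
This must reach 1265, so k·170 + (8 − k)·153 ≥ 1265, giving k ≥ 3.
Exactly 3 works: 3 values at 170 and 5 at 153 total 1275; lower one of the high values by 10 (still ≥ 154) to hit 1265.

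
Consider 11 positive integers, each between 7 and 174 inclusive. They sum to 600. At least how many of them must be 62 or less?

2

Each value above 62 is at least 63, contributing at least 63 − 7 = 56 above the floor 7.
The sum exceeds the floor total 77 by 523, so at most ⌊523/56⌋ = 9 exceed 62, and at least 2 are ≤ 62.
Exactly 2 works: 2 values at 7 and 9 at 63 total 581; raise one of the low values by 19 (still ≤ 62) to hit 600.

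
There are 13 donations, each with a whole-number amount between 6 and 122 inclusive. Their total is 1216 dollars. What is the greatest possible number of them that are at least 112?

If k of the values are ≥ 112, the total is ≥ 112k + 6(13 − k).
Setting 112k + 6(13 − k) ≤ 1216 gives 106k ≤ 1138, so k ≤ 10.
k = 10 is achieved by 10 values at 112 and 3 at 6, total 1138; add 78 to one value (staying below 112) to reach 1216.

10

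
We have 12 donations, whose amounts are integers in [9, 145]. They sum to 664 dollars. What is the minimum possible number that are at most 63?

If only k of them are at most 63, the other 12 − k are at least 64, so the total is at least (12 − k)·64 + k·9.
This is ≤ 664, so (12 − k)·64 + 9k ≤ 664, which gives k ≥ 2.
Exactly 2 works: 2 values at 9 and 10 at 64 total 658; raise one of the low values by 6 (still ≤ 63) to hit 664.

2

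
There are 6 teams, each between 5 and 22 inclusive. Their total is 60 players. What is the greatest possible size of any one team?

22

Maximizing one value means minimizing the remaining 5.
The other 5 contribute at least 5 × 5 = 25, leaving at most 60 − 25 = 35.
But each team is capped at 22, so the maximum is 22.
Achievable: one at 22 and the other 5 totalling 38, which fits since 5 × 5 ≤ 38 ≤ 5 × 22.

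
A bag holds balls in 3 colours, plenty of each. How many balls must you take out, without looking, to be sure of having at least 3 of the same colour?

In the worst case you draw 2 of each of the 3 colours: 3 × 2 = 6.
One more forces 3 of some colour, so 6 + 1 = 7.

7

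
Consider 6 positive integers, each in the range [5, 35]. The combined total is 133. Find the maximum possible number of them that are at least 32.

Suppose k of them are at least 32. Those contribute at least 32 each and the other 6 − k at least 5 each.
So the total is at least 32k + 5(6 − k) = 30 + 27k. This must be ≤ 133, giving k ≤ 3.
k = 3 is achieved by 3 values at 32 and 3 at 5, total 111; add 22 to one value (staying below 32) to reach 133.

3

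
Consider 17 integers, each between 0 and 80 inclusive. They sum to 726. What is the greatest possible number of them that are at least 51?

14

If k of the values are ≥ 51, the total is ≥ 51k + 0(17 − k).
Setting 51k + 0(17 − k) ≤ 726 gives 51k ≤ 726, so k ≤ 14.
k = 14 is achieved by 14 values at 51 and 3 at 0, total 714; add 12 to one value (staying below 51) to reach 726.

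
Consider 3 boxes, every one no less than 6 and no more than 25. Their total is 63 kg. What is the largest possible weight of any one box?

25

Maximizing one value means minimizing the remaining 2.
The other 2 contribute at least 2 × 6 = 12, leaving at most 63 − 12 = 51.
But each box is capped at 25, so the maximum is 25.
Achievable: one at 25 and the other 2 totalling 38, which fits since 2 × 6 ≤ 38 ≤ 2 × 25.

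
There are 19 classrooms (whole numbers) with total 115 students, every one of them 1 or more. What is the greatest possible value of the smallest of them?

The 19 values sum to 115, so their minimum is at most ⌊115/19⌋ = 6.
Achievable: 18 of them at 6 and 1 at 7 total 115.

6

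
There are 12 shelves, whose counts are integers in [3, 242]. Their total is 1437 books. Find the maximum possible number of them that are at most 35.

Each value at 35 or below falls at least 242 − 35 = 207 short of the ceiling 242.
The ceiling total is 12 × 242 = 2904, and we need 1437, so at most ⌊(2904 − 1437)/207⌋ = 7 can be that low.
k = 7 is achieved by 7 values at 35 and 5 at 242, total 1455; lower one of the 242's by 18 (still > 35) to reach 1437.

7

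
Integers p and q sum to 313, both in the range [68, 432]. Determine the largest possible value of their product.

24492

With p + q fixed, pq peaks when the two are closest together.
Taking p = 156 and q = 157 (both in [68, 432]) gives pq = 24492.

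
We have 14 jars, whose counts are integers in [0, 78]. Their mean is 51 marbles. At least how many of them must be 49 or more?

2

The total is 14 × 51 = 714.
If only k of them are at least 49, the other 14 − k are at most 48, so the total is at most k·78 + (14 − k)·48.
This must reach 714, so k·78 + (14 − k)·48 ≥ 714, giving k ≥ 2.
Exactly 2 works: 2 values at 78 and 12 at 48 total 732; lower one of the high values by 18 (still ≥ 49) to hit 714.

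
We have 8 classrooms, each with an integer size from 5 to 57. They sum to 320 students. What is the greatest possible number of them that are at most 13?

Suppose k of them are at most 13. Those contribute at most 13 each and the rest at most 57 each.
So the total is at most 13k + 57(8 − k) = 456 − 44k. This must still be ≥ 320, so k ≤ 3.
k = 3 is achieved by 3 values at 13 and 5 at 57, total 324; lower one of the 57's by 4 (still > 13) to reach 320.

3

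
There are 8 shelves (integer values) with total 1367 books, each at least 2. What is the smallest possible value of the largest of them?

The 8 values sum to 1367, so their maximum is at least ⌈1367/8⌉ = 171.
Achievable: 7 of them at 171 and 1 at 170 total 1367.

171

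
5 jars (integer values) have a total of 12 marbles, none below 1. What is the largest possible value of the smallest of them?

2

The 5 values sum to 12, so their minimum is at most ⌊12/5⌋ = 2.
Achievable: 3 of them at 2 and 2 at 3 total 12.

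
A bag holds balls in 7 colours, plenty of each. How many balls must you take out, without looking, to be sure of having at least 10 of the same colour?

64

In the worst case you draw 9 of each of the 7 colours: 7 × 9 = 63.
One more forces 10 of some colour, so 63 + 1 = 64.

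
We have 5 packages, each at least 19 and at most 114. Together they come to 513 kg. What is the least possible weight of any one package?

To make one package as small as possible, make the other 4 as large as possible.
The other 4 contribute at most 4 × 114 = 456, leaving at least 513 − 456 = 57.
Since 57 ≥ 19, this is achievable: one at 57 and 4 at 114.

57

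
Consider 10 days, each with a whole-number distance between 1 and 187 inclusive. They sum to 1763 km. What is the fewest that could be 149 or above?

8

Suppose at most 10 − j of them reach 149; then j values are ≤ 148 and the rest ≤ 187.
The total is then ≤ 148·j + 187·(10 − j) = 1870 − 39j. For this to be ≥ 1763 we need j ≤ 2, so at least 10 − 2 = 8 must reach 149.
Exactly 8 works: 8 values at 187 and 2 at 148 total 1792; lower one of the high values by 29 (still ≥ 149) to hit 1763.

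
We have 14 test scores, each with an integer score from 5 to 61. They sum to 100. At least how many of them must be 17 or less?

Let j be the number exceeding 17. Then the total is ≥ 18·j + 5·(14 − j) = 70 + 13j.
So 13j ≤ 30 and j ≤ 2; hence at least 14 − 2 = 12 are ≤ 17.
Exactly 12 works: 12 values at 5 and 2 at 18 total 96; raise one of the low values by 4 (still ≤ 17) to hit 100.

12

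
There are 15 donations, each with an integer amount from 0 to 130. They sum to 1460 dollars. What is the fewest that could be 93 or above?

Suppose at most 15 − j of them reach 93; then j values are ≤ 92 and the rest ≤ 130.
The total is then ≤ 92·j + 130·(15 − j) = 1950 − 38j. For this to be ≥ 1460 we need j ≤ 12, so at least 15 − 12 = 3 must reach 93.
Exactly 3 works: 3 values at 130 and 12 at 92 total 1494; lower one of the high values by 34 (still ≥ 93) to hit 1460.

3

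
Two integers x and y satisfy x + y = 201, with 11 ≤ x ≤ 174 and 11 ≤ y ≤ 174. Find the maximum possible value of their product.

10100

For a fixed sum, the product xy is largest when x and y are as close as possible.
Taking x = 100 and y = 101 (both in [11, 174]) gives xy = 10100.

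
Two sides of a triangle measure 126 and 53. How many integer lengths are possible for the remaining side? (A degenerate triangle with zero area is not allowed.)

The triangle inequality gives |126 − 53| < c < 126 + 53, i.e. 73 < c < 179.
So c can be any integer from 74 to 178: 105 values.

105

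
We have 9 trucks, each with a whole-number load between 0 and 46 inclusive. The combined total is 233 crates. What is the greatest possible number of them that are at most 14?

5

Each value at 14 or below falls at least 46 − 14 = 32 short of the ceiling 46.
The ceiling total is 9 × 46 = 414, and we need 233, so at most ⌊(414 − 233)/32⌋ = 5 can be that low.
k = 5 is achieved by 5 values at 14 and 4 at 46, total 254; lower one of the 46's by 21 (still > 14) to reach 233.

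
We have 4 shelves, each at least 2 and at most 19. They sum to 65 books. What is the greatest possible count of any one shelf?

19

Maximizing one value means minimizing the remaining 3.
The other 3 contribute at least 3 × 2 = 6, leaving at most 65 − 6 = 59.
But each shelf is capped at 19, so the maximum is 19.
Achievable: one at 19 and the other 3 totalling 46, which fits since 3 × 2 ≤ 46 ≤ 3 × 19.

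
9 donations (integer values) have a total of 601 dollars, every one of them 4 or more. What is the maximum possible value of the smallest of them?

66

The 9 values sum to 601, so their minimum is at most ⌊601/9⌋ = 66.
Achievable: 2 of them at 66 and 7 at 67 total 601.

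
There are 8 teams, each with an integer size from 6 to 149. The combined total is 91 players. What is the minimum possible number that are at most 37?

Let j be the number exceeding 37. Then the total is ≥ 38·j + 6·(8 − j) = 48 + 32j.
So 32j ≤ 43 and j ≤ 1; hence at least 8 − 1 = 7 are ≤ 37.
Exactly 7 works: 7 values at 6 and 1 at 38 total 80; raise one of the low values by 11 (still ≤ 37) to hit 91.

7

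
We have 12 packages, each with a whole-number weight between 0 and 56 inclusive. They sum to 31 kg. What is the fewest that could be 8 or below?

Each value above 8 is at least 9, contributing at least 9 − 0 = 9 above the floor 0.
The sum exceeds the floor total 0 by 31, so at most ⌊31/9⌋ = 3 exceed 8, and at least 9 are ≤ 8.
Exactly 9 works: 9 values at 0 and 3 at 9 total 27; raise one of the low values by 4 (still ≤ 8) to hit 31.

9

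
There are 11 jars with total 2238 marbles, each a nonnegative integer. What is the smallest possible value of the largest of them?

204

If every one of the 11 were at most 203, the total would be at most 11 × 203 = 2233 < 2238.
Taking 6 copies of 203 and 5 copies of 204 gives exactly 2238, so 204 is attained.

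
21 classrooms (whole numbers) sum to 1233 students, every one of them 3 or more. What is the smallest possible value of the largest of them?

The 21 values sum to 1233, so their maximum is at least ⌈1233/21⌉ = 59.
Taking 6 copies of 58 and 15 copies of 59 gives exactly 1233, so 59 is attained.

59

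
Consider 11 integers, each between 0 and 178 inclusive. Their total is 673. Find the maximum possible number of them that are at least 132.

If k of the values are ≥ 132, the total is ≥ 132k + 0(11 − k).
Setting 132k + 0(11 − k) ≤ 673 gives 132k ≤ 673, so k ≤ 5.
k = 5 is achieved by 5 values at 132 and 6 at 0, total 660; add 13 to one value (staying below 132) to reach 673.

5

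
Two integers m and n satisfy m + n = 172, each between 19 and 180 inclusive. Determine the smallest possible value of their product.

2907

mn = m(172 − m) is concave in m, so over [19, 153] it is minimized at an endpoint.
At the endpoint m = 19, n = 172 − 19 = 153, so mn = 19 × 153 = 2907.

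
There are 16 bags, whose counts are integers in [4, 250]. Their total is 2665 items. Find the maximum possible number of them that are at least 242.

Suppose k of them are at least 242. Those contribute at least 242 each and the other 16 − k at least 4 each.
So the total is at least 242k + 4(16 − k) = 64 + 238k. This must be ≤ 2665, giving k ≤ 10.
k = 10 is achieved by 10 values at 242 and 6 at 4, total 2444; add 221 to one value (staying below 242) to reach 2665.

10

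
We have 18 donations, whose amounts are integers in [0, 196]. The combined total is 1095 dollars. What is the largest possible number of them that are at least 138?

If k of the values are ≥ 138, the total is ≥ 138k + 0(18 − k).
Setting 138k + 0(18 − k) ≤ 1095 gives 138k ≤ 1095, so k ≤ 7.
k = 7 is achieved by 7 values at 138 and 11 at 0, total 966; add 129 to one value (staying below 138) to reach 1095.

7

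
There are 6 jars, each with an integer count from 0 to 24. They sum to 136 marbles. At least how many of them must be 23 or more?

If only k of them are at least 23, the other 6 − k are at most 22, so the total is at most k·24 + (6 − k)·22.
This must reach 136, so k·24 + (6 − k)·22 ≥ 136, giving k ≥ 2.
Exactly 2 works: 2 values at 24 and 4 at 22 total 136.

2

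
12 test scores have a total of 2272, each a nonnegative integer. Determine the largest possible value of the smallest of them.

If every one of the 12 were at least 190, the total would be at least 12 × 190 = 2280 > 2272.
Achievable: 8 of them at 189 and 4 at 190 total 2272.

189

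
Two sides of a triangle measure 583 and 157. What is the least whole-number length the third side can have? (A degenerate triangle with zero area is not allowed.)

427

The third side must exceed |583 − 157| = 426.
The smallest integer above 426 is 427.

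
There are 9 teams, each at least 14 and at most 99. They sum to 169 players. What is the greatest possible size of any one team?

To make one team as large as possible, make the other 8 as small as possible.
The other 8 contribute at least 8 × 14 = 112, leaving at most 169 − 112 = 57.
Since 57 ≤ 99, this is achievable: one at 57 and 8 at 14.

57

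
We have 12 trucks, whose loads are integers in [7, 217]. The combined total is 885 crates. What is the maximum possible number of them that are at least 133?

6

If k of the values are ≥ 133, the total is ≥ 133k + 7(12 − k).
Setting 133k + 7(12 − k) ≤ 885 gives 126k ≤ 801, so k ≤ 6.
k = 6 is achieved by 6 values at 133 and 6 at 7, total 840; add 45 to one value (staying below 133) to reach 885.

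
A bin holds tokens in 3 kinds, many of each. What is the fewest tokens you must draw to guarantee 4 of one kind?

10

In the worst case you draw 3 of each of the 3 kinds: 3 × 3 = 9.
One more forces 4 of some kind, so 9 + 1 = 10.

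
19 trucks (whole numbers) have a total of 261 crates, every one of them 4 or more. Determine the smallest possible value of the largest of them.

If every one of the 19 were at most 13, the total would be at most 19 × 13 = 247 < 261.
Achievable: 14 of them at 14 and 5 at 13 total 261.

14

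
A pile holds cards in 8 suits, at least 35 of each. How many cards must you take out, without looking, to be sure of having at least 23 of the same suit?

In the worst case you draw 22 of each of the 8 suits: 8 × 22 = 176.
One more forces 23 of some suit, so 176 + 1 = 177.

177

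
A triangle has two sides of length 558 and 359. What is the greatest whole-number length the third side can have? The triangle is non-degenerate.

916

The third side must be less than 558 + 359 = 917.
The largest integer below 917 is 916.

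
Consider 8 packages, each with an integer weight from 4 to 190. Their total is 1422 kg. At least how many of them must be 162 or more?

Suppose at most 8 − j of them reach 162; then j values are ≤ 161 and the rest ≤ 190.
The total is then ≤ 161·j + 190·(8 − j) = 1520 − 29j. For this to be ≥ 1422 we need j ≤ 3, so at least 8 − 3 = 5 must reach 162.
Exactly 5 works: 5 values at 190 and 3 at 161 total 1433; lower one of the high values by 11 (still ≥ 162) to hit 1422.

5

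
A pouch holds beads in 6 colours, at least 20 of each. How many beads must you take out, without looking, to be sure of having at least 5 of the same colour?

You could draw 4 of every colour without reaching 5 of any — 24 in all.
One more forces 5 of some colour, so 24 + 1 = 25.

25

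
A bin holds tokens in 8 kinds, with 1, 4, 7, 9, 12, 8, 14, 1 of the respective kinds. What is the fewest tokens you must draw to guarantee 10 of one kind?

In the worst case you take as many as possible of each kind without reaching 10: 1 + 4 + 7 + 9 + 9 + 8 + 9 + 1 = 48.
The next one must give 10 of some kind, so 48 + 1 = 49.

49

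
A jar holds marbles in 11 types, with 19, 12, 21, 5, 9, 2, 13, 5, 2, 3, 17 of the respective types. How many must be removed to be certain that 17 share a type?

100

In the worst case you take as many as possible of each type without reaching 17: 16 + 12 + 16 + 5 + 9 + 2 + 13 + 5 + 2 + 3 + 16 = 99.
The next one must give 17 of some type, so 99 + 1 = 100.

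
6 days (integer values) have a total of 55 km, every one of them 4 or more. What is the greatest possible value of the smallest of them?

The average is 55/6 < 10, so some value is ≤ 9.
Achievable: 5 of them at 9 and 1 at 10 total 55.

9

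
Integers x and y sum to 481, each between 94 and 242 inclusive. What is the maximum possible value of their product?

With x + y fixed, xy peaks when the two are closest together.
Taking x = 240 and y = 241 (both in [94, 242]) gives xy = 57840.

57840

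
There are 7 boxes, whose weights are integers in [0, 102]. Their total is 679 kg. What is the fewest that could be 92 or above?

4

If only k of them are at least 92, the other 7 − k are at most 91, so the total is at most k·102 + (7 − k)·91.
This must reach 679, so k·102 + (7 − k)·91 ≥ 679, giving k ≥ 4.
Exactly 4 works: 4 values at 102 and 3 at 91 total 681; lower one of the high values by 2 (still ≥ 92) to hit 679.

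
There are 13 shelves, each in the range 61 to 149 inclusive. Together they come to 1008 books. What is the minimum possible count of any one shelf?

Minimizing one value means maximizing the remaining 12.
The other 12 can take up 12 × 149 = 1788 ≥ 1008 − 61, so one shelf can sit at its floor of 61.
Achievable: one at 61 and the other 12 totalling 947, which fits since 12 × 61 ≤ 947 ≤ 12 × 149.

61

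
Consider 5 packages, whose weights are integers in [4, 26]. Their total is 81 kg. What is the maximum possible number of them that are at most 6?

Suppose k of them are at most 6. Those contribute at most 6 each and the rest at most 26 each.
So the total is at most 6k + 26(5 − k) = 130 − 20k. This must still be ≥ 81, so k ≤ 2.
k = 2 is achieved by 2 values at 6 and 3 at 26, total 90; lower one of the 26's by 9 (still > 6) to reach 81.

2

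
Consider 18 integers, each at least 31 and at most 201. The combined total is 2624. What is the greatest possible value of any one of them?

Maximizing one value means minimizing the remaining 17.
The other 17 contribute at least 17 × 31 = 527, leaving at most 2624 − 527 = 2097.
But each integer is capped at 201, so the maximum is 201.
Achievable: one at 201 and the other 17 totalling 2423, which fits since 17 × 31 ≤ 2423 ≤ 17 × 201.

201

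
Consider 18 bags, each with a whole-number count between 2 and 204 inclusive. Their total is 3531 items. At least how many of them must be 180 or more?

13

Each value short of 180 is at most 179, costing at least 204 − 179 = 25 against the maximum total of 3672.
We can afford to lose at most 3672 − 3531 = 141, so at most ⌊141/25⌋ = 5 fall short, and at least 13 are ≥ 180.
Exactly 13 works: 13 values at 204 and 5 at 179 total 3547; lower one of the high values by 16 (still ≥ 180) to hit 3531.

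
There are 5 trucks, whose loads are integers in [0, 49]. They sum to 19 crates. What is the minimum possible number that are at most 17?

4

Let j be the number exceeding 17. Then the total is ≥ 18·j + 0·(5 − j) = 0 + 18j.
So 18j ≤ 19 and j ≤ 1; hence at least 5 − 1 = 4 are ≤ 17.
Exactly 4 works: 4 values at 0 and 1 at 18 total 18; raise one of the low values by 1 (still ≤ 17) to hit 19.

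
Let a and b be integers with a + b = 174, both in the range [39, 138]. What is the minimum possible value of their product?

For a fixed sum, ab is smallest when a and b are as far apart as possible.
At the endpoint a = 39, b = 174 − 39 = 135, so ab = 39 × 135 = 5265.

5265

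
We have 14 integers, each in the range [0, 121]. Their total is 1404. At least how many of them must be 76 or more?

8

If only k of them are at least 76, the other 14 − k are at most 75, so the total is at most k·121 + (14 − k)·75.
This must reach 1404, so k·121 + (14 − k)·75 ≥ 1404, giving k ≥ 8.
Exactly 8 works: 8 values at 121 and 6 at 75 total 1418; lower one of the high values by 14 (still ≥ 76) to hit 1404.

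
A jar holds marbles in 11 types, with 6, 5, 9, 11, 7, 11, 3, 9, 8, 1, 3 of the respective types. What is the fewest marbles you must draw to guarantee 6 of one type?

In the worst case you take as many as possible of each type without reaching 6: 5 + 5 + 5 + 5 + 5 + 5 + 3 + 5 + 5 + 1 + 3 = 47.
The next one must give 6 of some type, so 47 + 1 = 48.

48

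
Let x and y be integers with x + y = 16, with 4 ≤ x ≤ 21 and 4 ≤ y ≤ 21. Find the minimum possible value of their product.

Since x + y is fixed, pushing one of them to its bound minimizes the product.
The extreme feasible split is x = 4, y = 12, giving xy = 48.

48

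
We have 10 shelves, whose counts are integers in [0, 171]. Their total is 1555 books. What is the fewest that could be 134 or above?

Each value short of 134 is at most 133, costing at least 171 − 133 = 38 against the maximum total of 1710.
We can afford to lose at most 1710 − 1555 = 155, so at most ⌊155/38⌋ = 4 fall short, and at least 6 are ≥ 134.
Exactly 6 works: 6 values at 171 and 4 at 133 total 1558; lower one of the high values by 3 (still ≥ 134) to hit 1555.

6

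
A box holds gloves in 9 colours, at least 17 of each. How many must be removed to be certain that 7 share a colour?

55

You could draw 6 of every colour without reaching 7 of any — 54 in all.
One more forces 7 of some colour, so 54 + 1 = 55.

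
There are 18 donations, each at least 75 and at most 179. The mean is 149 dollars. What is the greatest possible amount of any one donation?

Maximizing one value means minimizing the remaining 17.
The total is 18 × 149 = 2682.
The other 17 contribute at least 17 × 75 = 1275, leaving at most 2682 − 1275 = 1407.
But each donation is capped at 179, so the maximum is 179.
Achievable: one at 179 and the other 17 totalling 2503, which fits since 17 × 75 ≤ 2503 ≤ 17 × 179.

179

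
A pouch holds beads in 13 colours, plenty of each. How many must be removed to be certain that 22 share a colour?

In the worst case you draw 21 of each of the 13 colours: 13 × 21 = 273.
One more forces 22 of some colour, so 273 + 1 = 274.

274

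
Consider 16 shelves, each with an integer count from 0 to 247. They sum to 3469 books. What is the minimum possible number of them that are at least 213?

Suppose at most 16 − j of them reach 213; then j values are ≤ 212 and the rest ≤ 247.
The total is then ≤ 212·j + 247·(16 − j) = 3952 − 35j. For this to be ≥ 3469 we need j ≤ 13, so at least 16 − 13 = 3 must reach 213.
Exactly 3 works: 3 values at 247 and 13 at 212 total 3497; lower one of the high values by 28 (still ≥ 213) to hit 3469.

3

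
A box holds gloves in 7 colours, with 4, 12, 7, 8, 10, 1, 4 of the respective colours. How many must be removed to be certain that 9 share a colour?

In the worst case you take as many as possible of each colour without reaching 9: 4 + 8 + 7 + 8 + 8 + 1 + 4 = 40.
The next one must give 9 of some colour, so 40 + 1 = 41.

41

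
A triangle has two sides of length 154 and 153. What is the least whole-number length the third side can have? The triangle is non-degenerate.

2

The third side must exceed |154 − 153| = 1.
The smallest integer above 1 is 2.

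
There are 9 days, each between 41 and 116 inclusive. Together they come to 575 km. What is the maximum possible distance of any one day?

Maximizing one value means minimizing the remaining 8.
The other 8 contribute at least 8 × 41 = 328, leaving at most 575 − 328 = 247.
But each day is capped at 116, so the maximum is 116.
Achievable: one at 116 and the other 8 totalling 459, which fits since 8 × 41 ≤ 459 ≤ 8 × 116.

116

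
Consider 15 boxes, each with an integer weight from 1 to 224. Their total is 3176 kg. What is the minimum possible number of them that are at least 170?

12

If only k of them are at least 170, the other 15 − k are at most 169, so the total is at most k·224 + (15 − k)·169.
This must reach 3176, so k·224 + (15 − k)·169 ≥ 3176, giving k ≥ 12.
Exactly 12 works: 12 values at 224 and 3 at 169 total 3195; lower one of the high values by 19 (still ≥ 170) to hit 3176.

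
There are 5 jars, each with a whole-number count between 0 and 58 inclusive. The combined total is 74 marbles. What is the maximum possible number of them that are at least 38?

If k of the values are ≥ 38, the total is ≥ 38k + 0(5 − k).
Setting 38k + 0(5 − k) ≤ 74 gives 38k ≤ 74, so k ≤ 1.
k = 1 is achieved by 1 value at 38 and 4 at 0, total 38; add 36 to one value (staying below 38) to reach 74.

1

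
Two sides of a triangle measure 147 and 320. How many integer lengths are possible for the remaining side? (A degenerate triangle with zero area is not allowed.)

293

The triangle inequality gives |147 − 320| < c < 147 + 320, i.e. 173 < c < 467.
So c can be any integer from 174 to 466: 293 values.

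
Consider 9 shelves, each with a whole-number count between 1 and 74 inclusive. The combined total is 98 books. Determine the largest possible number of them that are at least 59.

If k of the values are ≥ 59, the total is ≥ 59k + 1(9 − k).
Setting 59k + 1(9 − k) ≤ 98 gives 58k ≤ 89, so k ≤ 1.
k = 1 is achieved by 1 value at 59 and 8 at 1, total 67; add 31 to one value (staying below 59) to reach 98.

1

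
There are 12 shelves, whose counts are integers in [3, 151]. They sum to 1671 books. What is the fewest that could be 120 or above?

8

Each value short of 120 is at most 119, costing at least 151 − 119 = 32 against the maximum total of 1812.
We can afford to lose at most 1812 − 1671 = 141, so at most ⌊141/32⌋ = 4 fall short, and at least 8 are ≥ 120.
Exactly 8 works: 8 values at 151 and 4 at 119 total 1684; lower one of the high values by 13 (still ≥ 120) to hit 1671.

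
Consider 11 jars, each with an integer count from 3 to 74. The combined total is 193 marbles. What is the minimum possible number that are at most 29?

If only k of them are at most 29, the other 11 − k are at least 30, so the total is at least (11 − k)·30 + k·3.
This is ≤ 193, so (11 − k)·30 + 3k ≤ 193, which gives k ≥ 6.
Exactly 6 works: 6 values at 3 and 5 at 30 total 168; raise one of the low values by 25 (still ≤ 29) to hit 193.

6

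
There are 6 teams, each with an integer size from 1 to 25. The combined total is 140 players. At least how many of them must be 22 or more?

4

Each value short of 22 is at most 21, costing at least 25 − 21 = 4 against the maximum total of 150.
We can afford to lose at most 150 − 140 = 10, so at most ⌊10/4⌋ = 2 fall short, and at least 4 are ≥ 22.
Exactly 4 works: 4 values at 25 and 2 at 21 total 142; lower one of the high values by 2 (still ≥ 22) to hit 140.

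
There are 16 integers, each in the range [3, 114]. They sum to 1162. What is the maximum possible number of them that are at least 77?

15

With k values at 77 or above and the rest at least 3, the sum is at least 48 + 74k.
Since the sum is 1162, we need 74k ≤ 1114, i.e. k ≤ 15.
k = 15 is achieved by 15 values at 77 and 1 at 3, total 1158; add 4 to one value (staying below 77) to reach 1162.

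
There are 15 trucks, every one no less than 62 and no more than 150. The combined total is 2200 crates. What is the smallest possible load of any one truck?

Minimizing one value means maximizing the remaining 14.
The other 14 contribute at most 14 × 150 = 2100, leaving at least 2200 − 2100 = 100.
Since 100 ≥ 62, this is achievable: one at 100 and 14 at 150.

100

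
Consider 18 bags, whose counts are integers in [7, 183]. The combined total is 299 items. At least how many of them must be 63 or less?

15

Each value above 63 is at least 64, contributing at least 64 − 7 = 57 above the floor 7.
The sum exceeds the floor total 126 by 173, so at most ⌊173/57⌋ = 3 exceed 63, and at least 15 are ≤ 63.
Exactly 15 works: 15 values at 7 and 3 at 64 total 297; raise one of the low values by 2 (still ≤ 63) to hit 299.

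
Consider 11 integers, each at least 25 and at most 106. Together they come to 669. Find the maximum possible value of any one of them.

106

Maximizing one value means minimizing the remaining 10.
The other 10 contribute at least 10 × 25 = 250, leaving at most 669 − 250 = 419.
But each integer is capped at 106, so the maximum is 106.
Achievable: one at 106 and the other 10 totalling 563, which fits since 10 × 25 ≤ 563 ≤ 10 × 106.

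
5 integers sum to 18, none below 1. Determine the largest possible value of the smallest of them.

3

The 5 values sum to 18, so their minimum is at most ⌊18/5⌋ = 3.
Achievable: 2 of them at 3 and 3 at 4 total 18.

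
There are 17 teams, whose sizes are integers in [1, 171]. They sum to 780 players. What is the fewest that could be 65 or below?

6

If only k of them are at most 65, the other 17 − k are at least 66, so the total is at least (17 − k)·66 + k·1.
This is ≤ 780, so (17 − k)·66 + 1k ≤ 780, which gives k ≥ 6.
Exactly 6 works: 6 values at 1 and 11 at 66 total 732; raise one of the low values by 48 (still ≤ 65) to hit 780.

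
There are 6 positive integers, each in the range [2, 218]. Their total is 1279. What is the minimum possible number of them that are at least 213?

If only k of them are at least 213, the other 6 − k are at most 212, so the total is at most k·218 + (6 − k)·212.
This must reach 1279, so k·218 + (6 − k)·212 ≥ 1279, giving k ≥ 2.
Exactly 2 works: 2 values at 218 and 4 at 212 total 1284; lower one of the high values by 5 (still ≥ 213) to hit 1279.

2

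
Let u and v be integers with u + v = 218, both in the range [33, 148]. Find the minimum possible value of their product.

10360

uv = u(218 − u) is concave in u, so over [70, 148] it is minimized at an endpoint.
The extreme feasible split is u = 70, v = 148, giving uv = 10360.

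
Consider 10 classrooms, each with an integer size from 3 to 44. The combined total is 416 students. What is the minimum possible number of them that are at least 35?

Each value short of 35 is at most 34, costing at least 44 − 34 = 10 against the maximum total of 440.
We can afford to lose at most 440 − 416 = 24, so at most ⌊24/10⌋ = 2 fall short, and at least 8 are ≥ 35.
Exactly 8 works: 8 values at 44 and 2 at 34 total 420; lower one of the high values by 4 (still ≥ 35) to hit 416.

8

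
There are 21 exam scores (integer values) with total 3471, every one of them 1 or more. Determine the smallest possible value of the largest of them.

If every one of the 21 were at most 165, the total would be at most 21 × 165 = 3465 < 3471.
Equality holds with 6 values of 166 and 15 values of 165.

166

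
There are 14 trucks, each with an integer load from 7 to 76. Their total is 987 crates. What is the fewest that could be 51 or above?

12

If only k of them are at least 51, the other 14 − k are at most 50, so the total is at most k·76 + (14 − k)·50.
This must reach 987, so k·76 + (14 − k)·50 ≥ 987, giving k ≥ 12.
Exactly 12 works: 12 values at 76 and 2 at 50 total 1012; lower one of the high values by 25 (still ≥ 51) to hit 987.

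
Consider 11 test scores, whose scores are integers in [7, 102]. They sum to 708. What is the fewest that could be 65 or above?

If only k of them are at least 65, the other 11 − k are at most 64, so the total is at most k·102 + (11 − k)·64.
This must reach 708, so k·102 + (11 − k)·64 ≥ 708, giving k ≥ 1.
Exactly 1 works: 1 value at 102 and 10 at 64 total 742; lower one of the high values by 34 (still ≥ 65) to hit 708.

1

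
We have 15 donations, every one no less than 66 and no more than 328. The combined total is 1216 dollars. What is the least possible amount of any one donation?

66

To make one donation as small as possible, make the other 14 as large as possible.
The other 14 can take up 14 × 328 = 4592 ≥ 1216 − 66, so one donation can sit at its floor of 66.
Achievable: one at 66 and the other 14 totalling 1150, which fits since 14 × 66 ≤ 1150 ≤ 14 × 328.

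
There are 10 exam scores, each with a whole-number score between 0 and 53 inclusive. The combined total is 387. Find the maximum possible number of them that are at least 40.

9

If k of the values are ≥ 40, the total is ≥ 40k + 0(10 − k).
Setting 40k + 0(10 − k) ≤ 387 gives 40k ≤ 387, so k ≤ 9.
k = 9 is achieved by 9 values at 40 and 1 at 0, total 360; add 27 to one value (staying below 40) to reach 387.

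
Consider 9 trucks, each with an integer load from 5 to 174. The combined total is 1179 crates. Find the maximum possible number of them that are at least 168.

With k values at 168 or above and the rest at least 5, the sum is at least 45 + 163k.
Since the sum is 1179, we need 163k ≤ 1134, i.e. k ≤ 6.
k = 6 is achieved by 6 values at 168 and 3 at 5, total 1023; add 156 to one value (staying below 168) to reach 1179.

6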